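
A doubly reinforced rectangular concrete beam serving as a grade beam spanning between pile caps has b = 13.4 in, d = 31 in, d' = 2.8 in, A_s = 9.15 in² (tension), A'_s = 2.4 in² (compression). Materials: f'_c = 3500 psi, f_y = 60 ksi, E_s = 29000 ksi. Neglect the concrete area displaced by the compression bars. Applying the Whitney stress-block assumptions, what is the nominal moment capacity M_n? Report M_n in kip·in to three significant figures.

Assume both steels yield.
a = (A_s − A'_s) f_y/(0.85 f'_c b) = (9.15 − 2.4) × 60/(0.85 × 3.5 × 13.4) = 10.159 in.
c = a/β₁ = 10.159/0.85 = 11.952 in; ε'_s = 0.003(c − d')/c = 0.0023 ≥ ε_y = 0.0021, so the compression steel yields.
M_n = (A_s − A'_s) f_y (d − a/2) + A'_s f_y (d − d') = 405 × (31 − 5.0795) + 144 × (31 − 2.8) = 10497.8 + 4060.8 = 14558.6 kip·in.

M_n ≈ 14600 kip·in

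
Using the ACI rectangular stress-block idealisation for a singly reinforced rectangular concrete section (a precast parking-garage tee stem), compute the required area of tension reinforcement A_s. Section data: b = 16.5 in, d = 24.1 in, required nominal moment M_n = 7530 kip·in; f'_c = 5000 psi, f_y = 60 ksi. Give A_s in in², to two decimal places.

From M_n = 0.85 f'_c a b (d − a/2):
a = d − √(d² − 2M_n/(0.85 f'_c b)) = 24.1 − √(24.1² − 2 × 7530/(0.85 × 5 × 16.5)) = 4.968 in.
A_s = 0.85 f'_c a b / f_y = 0.85 × 5 × 4.968 × 16.5 / 60 = 5.806 in².

A_s ≈ 5.81 in²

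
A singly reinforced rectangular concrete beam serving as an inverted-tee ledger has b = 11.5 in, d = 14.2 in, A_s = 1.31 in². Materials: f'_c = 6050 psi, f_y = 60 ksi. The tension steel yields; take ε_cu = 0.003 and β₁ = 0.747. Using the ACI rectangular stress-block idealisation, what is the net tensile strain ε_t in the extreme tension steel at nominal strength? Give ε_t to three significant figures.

a = A_s f_y/(0.85 f'_c b) = 1.329 in.
β₁ = 0.747, so c = a/β₁ = 1.329/0.747 = 1.779 in.
From the linear strain diagram with ε_cu = 0.003: ε_t = 0.003 (d − c)/c = 0.003 × (14.2 − 1.779)/1.779 = 0.0209.
Since ε_t ≥ 0.005, the section is tension-controlled.

ε_t ≈ 0.0209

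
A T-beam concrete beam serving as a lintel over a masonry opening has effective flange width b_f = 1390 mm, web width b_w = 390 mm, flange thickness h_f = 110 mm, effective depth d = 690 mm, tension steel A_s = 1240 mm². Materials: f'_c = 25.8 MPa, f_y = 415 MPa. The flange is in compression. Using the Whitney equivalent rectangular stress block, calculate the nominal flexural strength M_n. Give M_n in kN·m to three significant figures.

M_n ≈ 351 kN·m

Tension: T = A_s f_y = 1240 × 415 = 514600 N.
Try a within the flange: a = T/(0.85 f'_c b_f) = 514600/(0.85 × 25.8 × 1390) = 16.88 mm.
Since a = 16.88 ≤ h_f = 110 mm, the stress block lies entirely in the flange; analyse as a rectangular beam of width b_f.
M_n = T(d − a/2) = 514600 × (690 − 8.44) = 350.73 × 10⁶ N·mm.
M_n = 350.73 kN·m.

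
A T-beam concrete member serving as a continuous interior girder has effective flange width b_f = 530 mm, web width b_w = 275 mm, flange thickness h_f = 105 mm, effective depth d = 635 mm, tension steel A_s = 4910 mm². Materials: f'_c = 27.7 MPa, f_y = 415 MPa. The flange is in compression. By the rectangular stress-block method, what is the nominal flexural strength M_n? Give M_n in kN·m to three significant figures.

M_n ≈ 1110 kN·m

Tension: T = A_s f_y = 4910 × 415 = 2037650 N.
Try a within the flange: a = T/(0.85 f'_c b_f) = 2037650/(0.85 × 27.7 × 530) = 163.29 mm.
a = 163.29 > h_f = 105 mm: the block extends into the web. Split into flange-overhang and web parts.
C_f = 0.85 f'_c (b_f − b_w) h_f = 0.85 × 27.7 × (530 − 275) × 105 = 630417 N.
Remaining web compression depth: a_w = (T − C_f)/(0.85 f'_c b_w) = (2037650 − 630417)/(0.85 × 27.7 × 275) = 217.34 mm.
M_n = C_f(d − h_f/2) + (T − C_f)(d − a_w/2) = 630417 × (635 − 52.5) + 1407233 × (635 − 108.67) = 367.22 + 740.67 = 1107.89 × 10⁶ N·mm.
M_n = 1107.89 kN·m.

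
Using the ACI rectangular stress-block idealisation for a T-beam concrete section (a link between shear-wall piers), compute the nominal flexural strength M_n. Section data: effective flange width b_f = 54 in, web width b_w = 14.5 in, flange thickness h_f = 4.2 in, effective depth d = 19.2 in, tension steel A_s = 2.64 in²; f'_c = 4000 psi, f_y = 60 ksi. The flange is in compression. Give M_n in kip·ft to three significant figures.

M_n ≈ 248 kip·ft

Tension: T = A_s f_y = 2.64 × 60 = 158.4 kips.
Try a within the flange: a = T/(0.85 f'_c b_f) = 158.4/(0.85 × 4 × 54) = 0.863 in.
Since a = 0.863 ≤ h_f = 4.2 in, the stress block lies entirely in the flange; analyse as a rectangular beam of width b_f.
M_n = T(d − a/2) = 158.4 × (19.2 − 0.4315) = 2972.9 kip·in.
M_n = 2972.9/12 = 247.74 kip·ft.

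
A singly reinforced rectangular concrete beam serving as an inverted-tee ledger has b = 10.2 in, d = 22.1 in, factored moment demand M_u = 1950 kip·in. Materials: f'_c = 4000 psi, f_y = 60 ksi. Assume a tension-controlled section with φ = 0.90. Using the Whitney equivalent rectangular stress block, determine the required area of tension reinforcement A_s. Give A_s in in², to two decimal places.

M_n = M_u/φ = 1950/0.90 = 2166.67 kip·in.
From M_n = 0.85 f'_c a b (d − a/2):
a = d − √(d² − 2M_n/(0.85 f'_c b)) = 22.1 − √(22.1² − 2 × 2166.67/(0.85 × 4 × 10.2)) = 3.035 in.
A_s = 0.85 f'_c a b / f_y = 0.85 × 4 × 3.035 × 10.2 / 60 = 1.754 in².

A_s ≈ 1.75 in²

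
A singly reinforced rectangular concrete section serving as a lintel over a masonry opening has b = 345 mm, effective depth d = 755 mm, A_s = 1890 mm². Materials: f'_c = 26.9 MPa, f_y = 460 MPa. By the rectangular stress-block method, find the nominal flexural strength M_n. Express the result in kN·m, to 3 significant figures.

T = A_s f_y = 1890 × 460 = 869400 N = 869.4 kN.
From C = T: a = T/(0.85 f'_c b) = 869400/(0.85 × 26.9 × 345) = 110.21 mm.
M_n = T(d − a/2) = 869.4 kN × (755 − 55.105) mm = 608.49 kN·m.

M_n ≈ 608 kN·m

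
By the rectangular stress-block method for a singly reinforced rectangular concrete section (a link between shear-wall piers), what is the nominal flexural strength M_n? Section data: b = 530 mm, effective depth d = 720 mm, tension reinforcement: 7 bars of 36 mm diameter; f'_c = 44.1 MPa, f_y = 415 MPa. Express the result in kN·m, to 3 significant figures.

A_s = 7 × 1018 = 7126 mm².
T = A_s f_y = 7126 × 415 = 2957290 N = 2957.29 kN.
From C = T: a = T/(0.85 f'_c b) = 2957290/(0.85 × 44.1 × 530) = 148.85 mm.
M_n = T(d − a/2) = 2957.29 kN × (720 − 74.425) mm = 1909.15 kN·m.

M_n ≈ 1910 kN·m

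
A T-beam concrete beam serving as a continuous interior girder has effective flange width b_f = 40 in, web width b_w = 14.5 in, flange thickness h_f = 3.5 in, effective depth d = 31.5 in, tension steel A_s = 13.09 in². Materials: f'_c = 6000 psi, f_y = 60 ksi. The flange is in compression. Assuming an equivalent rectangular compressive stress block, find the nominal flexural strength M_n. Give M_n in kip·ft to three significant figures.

M_n ≈ 1930 kip·ft

Tension: T = A_s f_y = 13.09 × 60 = 785.4 kips.
Try a within the flange: a = T/(0.85 f'_c b_f) = 785.4/(0.85 × 6 × 40) = 3.850 in.
a = 3.850 > h_f = 3.5 in: the block extends into the web. Split into flange-overhang and web parts.
C_f = 0.85 f'_c (b_f − b_w) h_f = 0.85 × 6 × (40 − 14.5) × 3.5 = 455.2 kips.
Remaining web compression depth: a_w = (T − C_f)/(0.85 f'_c b_w) = (785.4 − 455.2)/(0.85 × 6 × 14.5) = 4.465 in.
M_n = C_f(d − h_f/2) + (T − C_f)(d − a_w/2) = 455.2 × (31.5 − 1.75) + 330.2 × (31.5 − 2.2325) = 13542.2 + 9664.1 = 23206.3 kip·in.
M_n = 23206.3/12 = 1933.86 kip·ft.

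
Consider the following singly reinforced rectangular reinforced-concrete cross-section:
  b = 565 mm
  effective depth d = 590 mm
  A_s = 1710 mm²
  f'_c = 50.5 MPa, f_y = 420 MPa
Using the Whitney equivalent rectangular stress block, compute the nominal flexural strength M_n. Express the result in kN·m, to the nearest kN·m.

T = A_s f_y = 1710 × 420 = 718200 N = 718.2 kN.
From C = T: a = T/(0.85 f'_c b) = 718200/(0.85 × 50.5 × 565) = 29.61 mm.
M_n = T(d − a/2) = 718.2 kN × (590 − 14.805) mm = 413.11 kN·m.

M_n ≈ 413 kN·m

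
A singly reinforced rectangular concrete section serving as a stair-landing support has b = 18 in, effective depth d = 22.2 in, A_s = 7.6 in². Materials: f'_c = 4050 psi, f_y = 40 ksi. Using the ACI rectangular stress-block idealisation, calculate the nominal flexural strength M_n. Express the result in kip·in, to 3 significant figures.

T = A_s f_y = 7.6 × 40 = 304 kips.
a = T/(0.85 f'_c b) = 304/(0.85 × 4.05 × 18) = 4.906 in.
M_n = T(d − a/2) = 304 × (22.2 − 2.453) = 6003.1 kip·in.

M_n ≈ 6000 kip·in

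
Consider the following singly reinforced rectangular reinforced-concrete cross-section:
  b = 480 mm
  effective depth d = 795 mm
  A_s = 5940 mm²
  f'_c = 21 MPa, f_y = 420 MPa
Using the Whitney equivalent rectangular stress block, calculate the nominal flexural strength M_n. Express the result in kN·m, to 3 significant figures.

T = A_s f_y = 5940 × 420 = 2494800 N = 2494.8 kN.
From C = T: a = T/(0.85 f'_c b) = 2494800/(0.85 × 21 × 480) = 291.18 mm.
M_n = T(d − a/2) = 2494.8 kN × (795 − 145.59) mm = 1620.15 kN·m.

M_n ≈ 1620 kN·m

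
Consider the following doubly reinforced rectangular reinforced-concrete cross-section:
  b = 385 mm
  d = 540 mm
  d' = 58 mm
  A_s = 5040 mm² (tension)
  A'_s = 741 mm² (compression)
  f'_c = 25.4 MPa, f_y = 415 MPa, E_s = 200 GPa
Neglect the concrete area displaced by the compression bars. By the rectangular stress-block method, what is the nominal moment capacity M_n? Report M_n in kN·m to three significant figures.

Assume both tension and compression steel yield.
Net tension couple steel: A_s − A'_s = 4299 mm².
a = (A_s − A'_s) f_y / (0.85 f'_c b) = 1784085/(0.85 × 25.4 × 385) = 214.64 mm.
c = a/β₁ = 214.64/0.85 = 252.52 mm; ε'_s = 0.003(c − d')/c = 0.0023 ≥ f_y/E_s = 0.0021, so compression steel does yield.
M_n = (A_s − A'_s) f_y (d − a/2) + A'_s f_y (d − d') = [1784085 × (540 − 107.32) + 307515 × (540 − 58)] × 10⁻⁶ = 771.94 + 148.22 = 920.16 kN·m.

M_n ≈ 920 kN·m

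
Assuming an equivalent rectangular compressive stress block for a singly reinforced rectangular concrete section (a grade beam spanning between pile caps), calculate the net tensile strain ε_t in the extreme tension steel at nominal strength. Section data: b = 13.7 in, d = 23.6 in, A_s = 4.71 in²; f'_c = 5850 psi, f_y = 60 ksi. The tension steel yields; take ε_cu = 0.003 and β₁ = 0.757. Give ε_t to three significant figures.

a = A_s f_y/(0.85 f'_c b) = 4.148 in.
β₁ = 0.757, so c = a/β₁ = 4.148/0.757 = 5.480 in.
From the linear strain diagram with ε_cu = 0.003: ε_t = 0.003 (d − c)/c = 0.003 × (23.6 − 5.480)/5.480 = 0.00992.
Since ε_t ≥ 0.005, the section is tension-controlled.

ε_t ≈ 0.00992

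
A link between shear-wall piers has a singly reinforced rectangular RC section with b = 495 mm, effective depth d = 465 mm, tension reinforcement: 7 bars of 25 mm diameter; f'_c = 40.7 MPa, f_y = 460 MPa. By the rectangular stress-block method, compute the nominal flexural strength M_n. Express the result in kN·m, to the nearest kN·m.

A_s = 7 × 491 = 3437 mm².
T = A_s f_y = 3437 × 460 = 1581020 N = 1581.02 kN.
From C = T: a = T/(0.85 f'_c b) = 1581020/(0.85 × 40.7 × 495) = 92.32 mm.
M_n = T(d − a/2) = 1581.02 kN × (465 − 46.16) mm = 662.19 kN·m.

M_n ≈ 662 kN·m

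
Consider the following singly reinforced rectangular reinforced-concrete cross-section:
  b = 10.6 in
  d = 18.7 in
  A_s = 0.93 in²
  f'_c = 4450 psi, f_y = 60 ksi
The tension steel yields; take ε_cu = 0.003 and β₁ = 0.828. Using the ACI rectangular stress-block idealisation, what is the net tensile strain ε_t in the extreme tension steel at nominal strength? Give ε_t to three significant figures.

a = A_s f_y/(0.85 f'_c b) = 1.392 in.
β₁ = 0.828, so c = a/β₁ = 1.392/0.828 = 1.681 in.
From the linear strain diagram with ε_cu = 0.003: ε_t = 0.003 (d − c)/c = 0.003 × (18.7 − 1.681)/1.681 = 0.0304.
Since ε_t ≥ 0.005, the section is tension-controlled.

ε_t ≈ 0.0304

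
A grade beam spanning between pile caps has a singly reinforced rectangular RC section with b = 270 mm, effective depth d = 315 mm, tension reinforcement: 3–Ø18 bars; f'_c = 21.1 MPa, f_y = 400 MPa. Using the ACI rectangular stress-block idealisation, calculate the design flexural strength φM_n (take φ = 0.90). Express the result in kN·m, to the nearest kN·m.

A_s = 3 × 254 = 762 mm².
T = A_s f_y = 762 × 400 = 304800 N = 304.8 kN.
From C = T: a = T/(0.85 f'_c b) = 304800/(0.85 × 21.1 × 270) = 62.94 mm.
M_n = T(d − a/2) = 304.8 kN × (315 − 31.47) mm = 86.42 kN·m.
φM_n = 0.90 × 86.42 = 77.78 kN·m.

φM_n ≈ 78 kN·m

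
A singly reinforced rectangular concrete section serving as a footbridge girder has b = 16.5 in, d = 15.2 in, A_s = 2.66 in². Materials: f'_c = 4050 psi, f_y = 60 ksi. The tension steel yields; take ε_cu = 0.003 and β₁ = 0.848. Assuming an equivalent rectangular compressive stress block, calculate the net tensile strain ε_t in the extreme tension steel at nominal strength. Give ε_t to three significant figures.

a = A_s f_y/(0.85 f'_c b) = 2.810 in.
β₁ = 0.848, so c = a/β₁ = 2.810/0.848 = 3.314 in.
From the linear strain diagram with ε_cu = 0.003: ε_t = 0.003 (d − c)/c = 0.003 × (15.2 − 3.314)/3.314 = 0.0108.
Since ε_t ≥ 0.005, the section is tension-controlled.

ε_t ≈ 0.0108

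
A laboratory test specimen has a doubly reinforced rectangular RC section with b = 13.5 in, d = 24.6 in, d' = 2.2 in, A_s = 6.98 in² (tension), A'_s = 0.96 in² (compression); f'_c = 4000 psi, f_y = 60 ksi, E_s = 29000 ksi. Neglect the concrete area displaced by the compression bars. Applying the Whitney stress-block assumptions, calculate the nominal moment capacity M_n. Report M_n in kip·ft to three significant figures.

M_n ≈ 730 kip·ft

Assume both steels yield.
a = (A_s − A'_s) f_y/(0.85 f'_c b) = (6.98 − 0.96) × 60/(0.85 × 4 × 13.5) = 7.869 in.
c = a/β₁ = 7.869/0.85 = 9.258 in; ε'_s = 0.003(c − d')/c = 0.0023 ≥ ε_y = 0.0021, so the compression steel yields.
M_n = (A_s − A'_s) f_y (d − a/2) + A'_s f_y (d − d') = 361.2 × (24.6 − 3.9345) + 57.6 × (24.6 − 2.2) = 7464.4 + 1290.2 = 8754.6 kip·in = 8754.6/12 = 729.55 kip·ft.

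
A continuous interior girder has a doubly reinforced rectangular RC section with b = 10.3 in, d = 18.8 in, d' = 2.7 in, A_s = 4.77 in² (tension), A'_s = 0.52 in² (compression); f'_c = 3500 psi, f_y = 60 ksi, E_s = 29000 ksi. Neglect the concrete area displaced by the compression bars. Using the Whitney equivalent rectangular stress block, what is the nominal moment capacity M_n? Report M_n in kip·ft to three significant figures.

M_n ≈ 353 kip·ft

Assume both steels yield.
a = (A_s − A'_s) f_y/(0.85 f'_c b) = (4.77 − 0.52) × 60/(0.85 × 3.5 × 10.3) = 8.322 in.
c = a/β₁ = 8.322/0.85 = 9.791 in; ε'_s = 0.003(c − d')/c = 0.0022 ≥ ε_y = 0.0021, so the compression steel yields.
M_n = (A_s − A'_s) f_y (d − a/2) + A'_s f_y (d − d') = 255 × (18.8 − 4.161) + 31.2 × (18.8 − 2.7) = 3732.9 + 502.3 = 4235.2 kip·in = 4235.2/12 = 352.93 kip·ft.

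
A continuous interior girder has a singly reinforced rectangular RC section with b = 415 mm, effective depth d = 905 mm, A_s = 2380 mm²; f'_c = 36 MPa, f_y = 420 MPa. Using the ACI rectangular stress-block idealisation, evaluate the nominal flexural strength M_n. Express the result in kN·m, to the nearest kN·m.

M_n ≈ 865 kN·m

T = A_s f_y = 2380 × 420 = 999600 N = 999.6 kN.
From C = T: a = T/(0.85 f'_c b) = 999600/(0.85 × 36 × 415) = 78.71 mm.
M_n = T(d − a/2) = 999.6 kN × (905 − 39.355) mm = 865.30 kN·m.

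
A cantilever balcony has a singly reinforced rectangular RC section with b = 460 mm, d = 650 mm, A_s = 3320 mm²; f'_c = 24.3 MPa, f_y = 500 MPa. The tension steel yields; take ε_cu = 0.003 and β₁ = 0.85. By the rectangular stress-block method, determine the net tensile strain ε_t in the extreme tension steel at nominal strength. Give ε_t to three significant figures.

a = A_s f_y/(0.85 f'_c b) = 174.71 mm.
β₁ = 0.85, so c = a/β₁ = 174.71/0.85 = 205.54 mm.
From the linear strain diagram with ε_cu = 0.003: ε_t = 0.003 (d − c)/c = 0.003 × (650 − 205.54)/205.54 = 0.00649.
Since ε_t ≥ 0.005, the section is tension-controlled.

ε_t ≈ 0.00649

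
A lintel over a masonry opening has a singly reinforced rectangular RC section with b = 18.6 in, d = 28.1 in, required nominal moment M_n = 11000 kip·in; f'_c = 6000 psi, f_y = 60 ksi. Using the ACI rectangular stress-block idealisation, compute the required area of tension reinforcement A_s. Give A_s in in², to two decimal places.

From M_n = 0.85 f'_c a b (d − a/2):
a = d − √(d² − 2M_n/(0.85 f'_c b)) = 28.1 − √(28.1² − 2 × 11000/(0.85 × 6 × 18.6)) = 4.485 in.
A_s = 0.85 f'_c a b / f_y = 0.85 × 6 × 4.485 × 18.6 / 60 = 7.091 in².

A_s ≈ 7.09 in²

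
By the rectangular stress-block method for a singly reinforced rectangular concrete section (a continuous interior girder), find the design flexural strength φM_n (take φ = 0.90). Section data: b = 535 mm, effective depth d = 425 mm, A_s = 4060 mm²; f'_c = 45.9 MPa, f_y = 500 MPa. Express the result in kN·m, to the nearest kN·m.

φM_n ≈ 688 kN·m

T = A_s f_y = 4060 × 500 = 2030000 N = 2030 kN.
From C = T: a = T/(0.85 f'_c b) = 2030000/(0.85 × 45.9 × 535) = 97.25 mm.
M_n = T(d − a/2) = 2030 kN × (425 − 48.625) mm = 764.04 kN·m.
φM_n = 0.90 × 764.04 = 687.64 kN·m.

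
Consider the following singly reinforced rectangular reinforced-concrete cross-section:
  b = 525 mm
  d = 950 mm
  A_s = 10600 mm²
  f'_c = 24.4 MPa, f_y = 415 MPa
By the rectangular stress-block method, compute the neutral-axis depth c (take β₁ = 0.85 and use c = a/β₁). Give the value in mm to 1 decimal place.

T = A_s f_y = 10600 × 415 = 4399000 N = 4399 kN.
Setting C = 0.85 f'_c a b equal to T: a = 4399000/(0.85 × 24.4 × 525) = 404.004 mm.
With β₁ = 0.85, c = a/β₁ = 404.004/0.85 = 475.3 mm.

c ≈ 475.3 mm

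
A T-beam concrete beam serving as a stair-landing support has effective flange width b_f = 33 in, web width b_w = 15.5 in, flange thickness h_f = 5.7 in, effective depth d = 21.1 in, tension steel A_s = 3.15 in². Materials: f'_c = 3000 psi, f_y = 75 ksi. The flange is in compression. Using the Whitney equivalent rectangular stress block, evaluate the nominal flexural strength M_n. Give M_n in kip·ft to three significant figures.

Tension: T = A_s f_y = 3.15 × 75 = 236.25 kips.
Try a within the flange: a = T/(0.85 f'_c b_f) = 236.25/(0.85 × 3 × 33) = 2.807 in.
Since a = 2.807 ≤ h_f = 5.7 in, the stress block lies entirely in the flange; analyse as a rectangular beam of width b_f.
M_n = T(d − a/2) = 236.25 × (21.1 − 1.4035) = 4653.3 kip·in.
M_n = 4653.3/12 = 387.78 kip·ft.

M_n ≈ 388 kip·ft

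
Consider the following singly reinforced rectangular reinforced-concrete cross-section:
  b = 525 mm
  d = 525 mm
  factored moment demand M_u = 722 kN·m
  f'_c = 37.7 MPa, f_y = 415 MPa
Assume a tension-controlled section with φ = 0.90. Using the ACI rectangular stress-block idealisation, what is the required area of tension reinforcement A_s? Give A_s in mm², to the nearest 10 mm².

A_s ≈ 4070 mm²

M_n = M_u/φ = 722/0.90 = 802.222 kN·m.
With M_n = 0.85 f'_c a b (d − a/2), solve the quadratic for a:
a = d − √(d² − 2M_n/(0.85 f'_c b)) = 525 − √(525² − 2 × 802.222×10⁶/(0.85 × 37.7 × 525)) = 100.43 mm.
A_s = 0.85 f'_c a b / f_y = 0.85 × 37.7 × 100.43 × 525 / 415 = 4071.3 mm².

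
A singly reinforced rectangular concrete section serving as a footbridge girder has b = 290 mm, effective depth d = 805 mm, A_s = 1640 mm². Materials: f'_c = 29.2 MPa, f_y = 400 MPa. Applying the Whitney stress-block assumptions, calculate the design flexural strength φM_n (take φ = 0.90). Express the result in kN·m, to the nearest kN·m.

φM_n ≈ 448 kN·m

T = A_s f_y = 1640 × 400 = 656000 N = 656 kN.
From C = T: a = T/(0.85 f'_c b) = 656000/(0.85 × 29.2 × 290) = 91.14 mm.
M_n = T(d − a/2) = 656 kN × (805 − 45.57) mm = 498.19 kN·m.
φM_n = 0.90 × 498.19 = 448.37 kN·m.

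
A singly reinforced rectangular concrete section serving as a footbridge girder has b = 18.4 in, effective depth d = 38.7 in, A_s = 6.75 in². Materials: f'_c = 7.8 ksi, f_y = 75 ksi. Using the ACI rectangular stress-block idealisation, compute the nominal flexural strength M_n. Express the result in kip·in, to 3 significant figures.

M_n ≈ 18500 kip·in

T = A_s f_y = 6.75 × 75 = 506.25 kips.
a = T/(0.85 f'_c b) = 506.25/(0.85 × 7.8 × 18.4) = 4.150 in.
M_n = T(d − a/2) = 506.25 × (38.7 − 2.075) = 18541.4 kip·in.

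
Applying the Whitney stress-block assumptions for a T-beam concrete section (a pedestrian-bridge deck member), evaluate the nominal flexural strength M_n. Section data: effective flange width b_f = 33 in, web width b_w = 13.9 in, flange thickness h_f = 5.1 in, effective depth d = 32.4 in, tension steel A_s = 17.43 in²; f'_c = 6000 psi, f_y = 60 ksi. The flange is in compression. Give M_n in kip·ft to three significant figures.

Tension: T = A_s f_y = 17.43 × 60 = 1045.8 kips.
Try a within the flange: a = T/(0.85 f'_c b_f) = 1045.8/(0.85 × 6 × 33) = 6.214 in.
a = 6.214 > h_f = 5.1 in: the block extends into the web. Split into flange-overhang and web parts.
C_f = 0.85 f'_c (b_f − b_w) h_f = 0.85 × 6 × (33 − 13.9) × 5.1 = 496.8 kips.
Remaining web compression depth: a_w = (T − C_f)/(0.85 f'_c b_w) = (1045.8 − 496.8)/(0.85 × 6 × 13.9) = 7.744 in.
M_n = C_f(d − h_f/2) + (T − C_f)(d − a_w/2) = 496.8 × (32.4 − 2.55) + 549 × (32.4 − 3.872) = 14829.5 + 15661.9 = 30491.4 kip·in.
M_n = 30491.4/12 = 2540.95 kip·ft.

M_n ≈ 2540 kip·ft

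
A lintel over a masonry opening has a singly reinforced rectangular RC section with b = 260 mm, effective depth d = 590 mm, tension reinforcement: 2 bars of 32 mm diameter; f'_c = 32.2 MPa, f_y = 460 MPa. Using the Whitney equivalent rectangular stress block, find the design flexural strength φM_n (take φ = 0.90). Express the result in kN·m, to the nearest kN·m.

A_s = 2 × 804 = 1608 mm².
T = A_s f_y = 1608 × 460 = 739680 N = 739.68 kN.
From C = T: a = T/(0.85 f'_c b) = 739680/(0.85 × 32.2 × 260) = 103.94 mm.
M_n = T(d − a/2) = 739.68 kN × (590 − 51.97) mm = 397.97 kN·m.
φM_n = 0.90 × 397.97 = 358.17 kN·m.

φM_n ≈ 358 kN·m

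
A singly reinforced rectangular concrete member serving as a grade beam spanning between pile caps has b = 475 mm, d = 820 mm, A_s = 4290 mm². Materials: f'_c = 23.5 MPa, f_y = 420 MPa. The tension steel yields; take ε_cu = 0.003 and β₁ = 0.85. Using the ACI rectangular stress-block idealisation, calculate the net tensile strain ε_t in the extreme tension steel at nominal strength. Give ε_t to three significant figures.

a = A_s f_y/(0.85 f'_c b) = 189.90 mm.
β₁ = 0.85, so c = a/β₁ = 189.90/0.85 = 223.41 mm.
From the linear strain diagram with ε_cu = 0.003: ε_t = 0.003 (d − c)/c = 0.003 × (820 − 223.41)/223.41 = 0.00801.
Since ε_t ≥ 0.005, the section is tension-controlled.

ε_t ≈ 0.00801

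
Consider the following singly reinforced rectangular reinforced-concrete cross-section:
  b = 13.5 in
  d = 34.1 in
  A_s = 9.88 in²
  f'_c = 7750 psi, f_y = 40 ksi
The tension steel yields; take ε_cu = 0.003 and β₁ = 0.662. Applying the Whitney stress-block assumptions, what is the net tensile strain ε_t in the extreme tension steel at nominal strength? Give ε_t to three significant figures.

ε_t ≈ 0.0122

a = A_s f_y/(0.85 f'_c b) = 4.444 in.
β₁ = 0.662, so c = a/β₁ = 4.444/0.662 = 6.713 in.
From the linear strain diagram with ε_cu = 0.003: ε_t = 0.003 (d − c)/c = 0.003 × (34.1 − 6.713)/6.713 = 0.0122.
Since ε_t ≥ 0.005, the section is tension-controlled.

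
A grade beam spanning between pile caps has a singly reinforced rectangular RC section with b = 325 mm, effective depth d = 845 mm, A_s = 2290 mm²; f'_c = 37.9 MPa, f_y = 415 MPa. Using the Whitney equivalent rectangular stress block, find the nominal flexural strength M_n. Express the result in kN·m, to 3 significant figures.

T = A_s f_y = 2290 × 415 = 950350 N = 950.35 kN.
From C = T: a = T/(0.85 f'_c b) = 950350/(0.85 × 37.9 × 325) = 90.77 mm.
M_n = T(d − a/2) = 950.35 kN × (845 − 45.385) mm = 759.91 kN·m.

M_n ≈ 760 kN·m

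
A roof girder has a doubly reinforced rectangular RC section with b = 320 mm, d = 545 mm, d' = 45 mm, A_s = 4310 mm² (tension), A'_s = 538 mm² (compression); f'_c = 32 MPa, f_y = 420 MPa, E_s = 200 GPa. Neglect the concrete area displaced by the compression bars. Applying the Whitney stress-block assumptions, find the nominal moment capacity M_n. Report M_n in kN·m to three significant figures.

Assume both tension and compression steel yield.
Net tension couple steel: A_s − A'_s = 3772 mm².
a = (A_s − A'_s) f_y / (0.85 f'_c b) = 1584240/(0.85 × 32 × 320) = 182.01 mm.
c = a/β₁ = 182.01/0.821 = 221.69 mm; ε'_s = 0.003(c − d')/c = 0.0024 ≥ f_y/E_s = 0.0021, so compression steel does yield.
M_n = (A_s − A'_s) f_y (d − a/2) + A'_s f_y (d − d') = [1584240 × (545 − 91.005) + 225960 × (545 − 45)] × 10⁻⁶ = 719.24 + 112.98 = 832.22 kN·m.

M_n ≈ 832 kN·m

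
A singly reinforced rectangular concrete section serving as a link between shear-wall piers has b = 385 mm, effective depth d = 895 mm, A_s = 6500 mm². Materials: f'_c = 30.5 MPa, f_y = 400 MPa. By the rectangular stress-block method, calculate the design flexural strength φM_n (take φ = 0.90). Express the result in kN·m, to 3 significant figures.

T = A_s f_y = 6500 × 400 = 2600000 N = 2600 kN.
From C = T: a = T/(0.85 f'_c b) = 2600000/(0.85 × 30.5 × 385) = 260.49 mm.
M_n = T(d − a/2) = 2600 kN × (895 − 130.245) mm = 1988.36 kN·m.
φM_n = 0.90 × 1988.36 = 1789.52 kN·m.

φM_n ≈ 1790 kN·m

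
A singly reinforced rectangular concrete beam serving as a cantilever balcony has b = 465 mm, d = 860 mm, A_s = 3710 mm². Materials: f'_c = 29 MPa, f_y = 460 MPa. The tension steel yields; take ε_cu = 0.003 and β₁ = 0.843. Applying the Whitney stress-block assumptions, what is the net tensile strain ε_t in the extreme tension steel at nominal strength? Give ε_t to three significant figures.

ε_t ≈ 0.0116

a = A_s f_y/(0.85 f'_c b) = 148.89 mm.
β₁ = 0.843, so c = a/β₁ = 148.89/0.843 = 176.62 mm.
From the linear strain diagram with ε_cu = 0.003: ε_t = 0.003 (d − c)/c = 0.003 × (860 − 176.62)/176.62 = 0.0116.
Since ε_t ≥ 0.005, the section is tension-controlled.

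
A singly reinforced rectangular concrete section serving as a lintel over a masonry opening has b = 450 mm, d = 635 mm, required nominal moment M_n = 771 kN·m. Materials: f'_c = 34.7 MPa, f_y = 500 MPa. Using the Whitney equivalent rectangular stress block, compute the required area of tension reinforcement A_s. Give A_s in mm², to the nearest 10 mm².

With M_n = 0.85 f'_c a b (d − a/2), solve the quadratic for a:
a = d − √(d² − 2M_n/(0.85 f'_c b)) = 635 − √(635² − 2 × 771×10⁶/(0.85 × 34.7 × 450)) = 99.23 mm.
A_s = 0.85 f'_c a b / f_y = 0.85 × 34.7 × 99.23 × 450 / 500 = 2634.1 mm².

A_s ≈ 2630 mm²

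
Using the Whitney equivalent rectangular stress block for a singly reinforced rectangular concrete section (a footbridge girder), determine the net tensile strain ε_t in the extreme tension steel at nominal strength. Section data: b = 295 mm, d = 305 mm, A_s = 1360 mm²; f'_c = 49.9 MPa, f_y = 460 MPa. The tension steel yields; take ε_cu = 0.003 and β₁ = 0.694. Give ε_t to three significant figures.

ε_t ≈ 0.00970

a = A_s f_y/(0.85 f'_c b) = 50.00 mm.
β₁ = 0.694, so c = a/β₁ = 50.00/0.694 = 72.05 mm.
From the linear strain diagram with ε_cu = 0.003: ε_t = 0.003 (d − c)/c = 0.003 × (305 − 72.05)/72.05 = 0.00970.
Since ε_t ≥ 0.005, the section is tension-controlled.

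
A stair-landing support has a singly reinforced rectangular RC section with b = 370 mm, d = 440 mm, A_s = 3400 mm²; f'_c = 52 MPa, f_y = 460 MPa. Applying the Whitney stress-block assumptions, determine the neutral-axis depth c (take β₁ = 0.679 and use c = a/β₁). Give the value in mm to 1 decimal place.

c ≈ 140.8 mm

T = A_s f_y = 3400 × 460 = 1564000 N = 1564 kN.
Setting C = 0.85 f'_c a b equal to T: a = 1564000/(0.85 × 52 × 370) = 95.634 mm.
With β₁ = 0.679, c = a/β₁ = 95.634/0.679 = 140.8 mm.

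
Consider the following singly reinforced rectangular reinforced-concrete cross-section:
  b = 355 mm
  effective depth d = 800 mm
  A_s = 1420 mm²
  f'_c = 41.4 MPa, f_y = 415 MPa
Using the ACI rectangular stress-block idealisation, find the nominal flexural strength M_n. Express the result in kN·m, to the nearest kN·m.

M_n ≈ 458 kN·m

T = A_s f_y = 1420 × 415 = 589300 N = 589.3 kN.
From C = T: a = T/(0.85 f'_c b) = 589300/(0.85 × 41.4 × 355) = 47.17 mm.
M_n = T(d − a/2) = 589.3 kN × (800 − 23.585) mm = 457.54 kN·m.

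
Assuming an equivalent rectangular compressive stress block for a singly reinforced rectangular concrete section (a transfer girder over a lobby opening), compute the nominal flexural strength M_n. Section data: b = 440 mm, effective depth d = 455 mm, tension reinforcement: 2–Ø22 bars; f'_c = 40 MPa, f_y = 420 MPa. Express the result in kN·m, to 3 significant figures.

M_n ≈ 142 kN·m

A_s = 2 × 380 = 760 mm².
T = A_s f_y = 760 × 420 = 319200 N = 319.2 kN.
From C = T: a = T/(0.85 f'_c b) = 319200/(0.85 × 40 × 440) = 21.34 mm.
M_n = T(d − a/2) = 319.2 kN × (455 − 10.67) mm = 141.83 kN·m.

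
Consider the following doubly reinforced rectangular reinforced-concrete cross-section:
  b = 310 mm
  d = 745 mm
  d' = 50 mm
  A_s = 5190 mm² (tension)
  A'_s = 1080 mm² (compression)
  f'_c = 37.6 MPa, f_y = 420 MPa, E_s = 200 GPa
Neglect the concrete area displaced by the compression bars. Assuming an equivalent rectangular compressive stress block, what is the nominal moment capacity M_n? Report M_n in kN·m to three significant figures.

M_n ≈ 1450 kN·m

Assume both tension and compression steel yield.
Net tension couple steel: A_s − A'_s = 4110 mm².
a = (A_s − A'_s) f_y / (0.85 f'_c b) = 1726200/(0.85 × 37.6 × 310) = 174.23 mm.
c = a/β₁ = 174.23/0.781 = 223.09 mm; ε'_s = 0.003(c − d')/c = 0.0023 ≥ f_y/E_s = 0.0021, so compression steel does yield.
M_n = (A_s − A'_s) f_y (d − a/2) + A'_s f_y (d − d') = [1726200 × (745 − 87.115) + 453600 × (745 − 50)] × 10⁻⁶ = 1135.64 + 315.25 = 1450.89 kN·m.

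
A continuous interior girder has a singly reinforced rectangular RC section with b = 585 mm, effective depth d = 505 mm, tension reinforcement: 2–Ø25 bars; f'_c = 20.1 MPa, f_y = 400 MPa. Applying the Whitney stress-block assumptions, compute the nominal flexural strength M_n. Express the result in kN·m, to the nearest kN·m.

A_s = 2 × 491 = 982 mm².
T = A_s f_y = 982 × 400 = 392800 N = 392.8 kN.
From C = T: a = T/(0.85 f'_c b) = 392800/(0.85 × 20.1 × 585) = 39.30 mm.
M_n = T(d − a/2) = 392.8 kN × (505 − 19.65) mm = 190.65 kN·m.

M_n ≈ 191 kN·m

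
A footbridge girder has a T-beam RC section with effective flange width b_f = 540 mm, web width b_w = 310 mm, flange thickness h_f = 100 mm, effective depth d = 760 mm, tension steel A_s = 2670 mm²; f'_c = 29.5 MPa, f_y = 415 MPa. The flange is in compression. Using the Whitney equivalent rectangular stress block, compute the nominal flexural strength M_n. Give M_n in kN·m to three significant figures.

Tension: T = A_s f_y = 2670 × 415 = 1108050 N.
Try a within the flange: a = T/(0.85 f'_c b_f) = 1108050/(0.85 × 29.5 × 540) = 81.83 mm.
Since a = 81.83 ≤ h_f = 100 mm, the stress block lies entirely in the flange; analyse as a rectangular beam of width b_f.
M_n = T(d − a/2) = 1108050 × (760 − 40.915) = 796.78 × 10⁶ N·mm.
M_n = 796.78 kN·m.

M_n ≈ 797 kN·m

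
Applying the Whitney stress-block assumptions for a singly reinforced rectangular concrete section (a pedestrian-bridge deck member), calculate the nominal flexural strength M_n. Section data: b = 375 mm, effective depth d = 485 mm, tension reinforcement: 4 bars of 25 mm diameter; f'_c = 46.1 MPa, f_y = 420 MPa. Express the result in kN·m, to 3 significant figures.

A_s = 4 × 491 = 1964 mm².
T = A_s f_y = 1964 × 420 = 824880 N = 824.88 kN.
From C = T: a = T/(0.85 f'_c b) = 824880/(0.85 × 46.1 × 375) = 56.14 mm.
M_n = T(d − a/2) = 824.88 kN × (485 − 28.07) mm = 376.91 kN·m.

M_n ≈ 377 kN·m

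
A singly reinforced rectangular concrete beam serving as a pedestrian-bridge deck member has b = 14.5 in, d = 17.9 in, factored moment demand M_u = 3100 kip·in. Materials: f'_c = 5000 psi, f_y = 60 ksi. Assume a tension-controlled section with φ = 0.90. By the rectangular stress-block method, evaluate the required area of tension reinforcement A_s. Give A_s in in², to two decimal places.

A_s ≈ 3.55 in²

M_n = M_u/φ = 3100/0.90 = 3444.44 kip·in.
From M_n = 0.85 f'_c a b (d − a/2):
a = d − √(d² − 2M_n/(0.85 f'_c b)) = 17.9 − √(17.9² − 2 × 3444.44/(0.85 × 5 × 14.5)) = 3.456 in.
A_s = 0.85 f'_c a b / f_y = 0.85 × 5 × 3.456 × 14.5 / 60 = 3.550 in².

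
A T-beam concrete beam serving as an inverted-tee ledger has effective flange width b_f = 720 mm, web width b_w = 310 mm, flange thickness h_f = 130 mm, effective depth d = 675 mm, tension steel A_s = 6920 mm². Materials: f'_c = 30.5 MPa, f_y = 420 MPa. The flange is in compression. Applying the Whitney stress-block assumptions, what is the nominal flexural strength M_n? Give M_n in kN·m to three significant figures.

Tension: T = A_s f_y = 6920 × 420 = 2906400 N.
Try a within the flange: a = T/(0.85 f'_c b_f) = 2906400/(0.85 × 30.5 × 720) = 155.71 mm.
a = 155.71 > h_f = 130 mm: the block extends into the web. Split into flange-overhang and web parts.
C_f = 0.85 f'_c (b_f − b_w) h_f = 0.85 × 30.5 × (720 − 310) × 130 = 1381803 N.
Remaining web compression depth: a_w = (T − C_f)/(0.85 f'_c b_w) = (2906400 − 1381803)/(0.85 × 30.5 × 310) = 189.70 mm.
M_n = C_f(d − h_f/2) + (T − C_f)(d − a_w/2) = 1381803 × (675 − 65) + 1524597 × (675 − 94.85) = 842.90 + 884.49 = 1727.39 × 10⁶ N·mm.
M_n = 1727.39 kN·m.

M_n ≈ 1730 kN·m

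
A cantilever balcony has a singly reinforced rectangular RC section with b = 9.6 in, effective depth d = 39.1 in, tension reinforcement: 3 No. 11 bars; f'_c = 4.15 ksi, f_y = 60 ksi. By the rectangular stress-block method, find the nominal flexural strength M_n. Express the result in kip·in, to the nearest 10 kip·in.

M_n ≈ 9820 kip·in

A_s = 3 × 1.56 = 4.68 in².
T = A_s f_y = 4.68 × 60 = 280.8 kips.
a = T/(0.85 f'_c b) = 280.8/(0.85 × 4.15 × 9.6) = 8.292 in.
M_n = T(d − a/2) = 280.8 × (39.1 − 4.146) = 9815.1 kip·in.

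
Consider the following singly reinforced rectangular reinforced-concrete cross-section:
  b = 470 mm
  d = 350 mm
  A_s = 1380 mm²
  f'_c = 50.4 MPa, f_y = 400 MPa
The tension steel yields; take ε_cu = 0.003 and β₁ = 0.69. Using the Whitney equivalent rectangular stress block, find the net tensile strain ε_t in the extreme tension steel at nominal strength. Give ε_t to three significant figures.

a = A_s f_y/(0.85 f'_c b) = 27.42 mm.
β₁ = 0.69, so c = a/β₁ = 27.42/0.69 = 39.74 mm.
From the linear strain diagram with ε_cu = 0.003: ε_t = 0.003 (d − c)/c = 0.003 × (350 − 39.74)/39.74 = 0.0234.
Since ε_t ≥ 0.005, the section is tension-controlled.

ε_t ≈ 0.0234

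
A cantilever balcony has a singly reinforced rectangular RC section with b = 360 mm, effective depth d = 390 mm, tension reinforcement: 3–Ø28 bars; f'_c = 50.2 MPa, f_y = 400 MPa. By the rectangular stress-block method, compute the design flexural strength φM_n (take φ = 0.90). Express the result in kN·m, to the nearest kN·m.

A_s = 3 × 616 = 1848 mm².
T = A_s f_y = 1848 × 400 = 739200 N = 739.2 kN.
From C = T: a = T/(0.85 f'_c b) = 739200/(0.85 × 50.2 × 360) = 48.12 mm.
M_n = T(d − a/2) = 739.2 kN × (390 − 24.06) mm = 270.50 kN·m.
φM_n = 0.90 × 270.50 = 243.45 kN·m.

φM_n ≈ 243 kN·m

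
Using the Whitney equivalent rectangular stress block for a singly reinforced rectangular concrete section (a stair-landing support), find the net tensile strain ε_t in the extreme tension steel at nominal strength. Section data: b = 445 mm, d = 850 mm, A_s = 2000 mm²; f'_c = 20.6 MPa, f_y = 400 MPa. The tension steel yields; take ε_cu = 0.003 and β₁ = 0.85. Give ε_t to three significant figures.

a = A_s f_y/(0.85 f'_c b) = 102.67 mm.
β₁ = 0.85, so c = a/β₁ = 102.67/0.85 = 120.79 mm.
From the linear strain diagram with ε_cu = 0.003: ε_t = 0.003 (d − c)/c = 0.003 × (850 − 120.79)/120.79 = 0.0181.
Since ε_t ≥ 0.005, the section is tension-controlled.

ε_t ≈ 0.0181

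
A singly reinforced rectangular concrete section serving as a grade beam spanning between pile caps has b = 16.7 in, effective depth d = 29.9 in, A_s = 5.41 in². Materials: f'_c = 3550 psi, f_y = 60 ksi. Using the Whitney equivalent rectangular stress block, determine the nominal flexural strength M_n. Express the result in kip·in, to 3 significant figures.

M_n ≈ 8660 kip·in

T = A_s f_y = 5.41 × 60 = 324.6 kips.
a = T/(0.85 f'_c b) = 324.6/(0.85 × 3.55 × 16.7) = 6.441 in.
M_n = T(d − a/2) = 324.6 × (29.9 − 3.2205) = 8660.2 kip·in.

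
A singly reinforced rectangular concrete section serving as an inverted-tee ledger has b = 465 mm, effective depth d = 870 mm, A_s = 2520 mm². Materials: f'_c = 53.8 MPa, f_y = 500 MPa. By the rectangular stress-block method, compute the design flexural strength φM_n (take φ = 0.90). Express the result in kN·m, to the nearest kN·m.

T = A_s f_y = 2520 × 500 = 1260000 N = 1260 kN.
From C = T: a = T/(0.85 f'_c b) = 1260000/(0.85 × 53.8 × 465) = 59.25 mm.
M_n = T(d − a/2) = 1260 kN × (870 − 29.625) mm = 1058.87 kN·m.
φM_n = 0.90 × 1058.87 = 952.98 kN·m.

φM_n ≈ 953 kN·m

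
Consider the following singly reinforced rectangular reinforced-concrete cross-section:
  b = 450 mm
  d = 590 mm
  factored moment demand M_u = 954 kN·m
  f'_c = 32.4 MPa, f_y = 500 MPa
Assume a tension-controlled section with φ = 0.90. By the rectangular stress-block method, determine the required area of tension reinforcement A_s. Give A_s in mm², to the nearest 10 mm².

M_n = M_u/φ = 954/0.90 = 1060 kN·m.
With M_n = 0.85 f'_c a b (d − a/2), solve the quadratic for a:
a = d − √(d² − 2M_n/(0.85 f'_c b)) = 590 − √(590² − 2 × 1060×10⁶/(0.85 × 32.4 × 450)) = 169.24 mm.
A_s = 0.85 f'_c a b / f_y = 0.85 × 32.4 × 169.24 × 450 / 500 = 4194.8 mm².

A_s ≈ 4190 mm²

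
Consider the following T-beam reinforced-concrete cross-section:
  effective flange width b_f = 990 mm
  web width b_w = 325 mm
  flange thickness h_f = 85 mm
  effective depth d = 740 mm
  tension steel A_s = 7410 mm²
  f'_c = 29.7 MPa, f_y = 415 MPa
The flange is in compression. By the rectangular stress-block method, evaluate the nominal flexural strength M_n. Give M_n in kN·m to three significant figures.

Tension: T = A_s f_y = 7410 × 415 = 3075150 N.
Try a within the flange: a = T/(0.85 f'_c b_f) = 3075150/(0.85 × 29.7 × 990) = 123.04 mm.
a = 123.04 > h_f = 85 mm: the block extends into the web. Split into flange-overhang and web parts.
C_f = 0.85 f'_c (b_f − b_w) h_f = 0.85 × 29.7 × (990 − 325) × 85 = 1426974 N.
Remaining web compression depth: a_w = (T − C_f)/(0.85 f'_c b_w) = (3075150 − 1426974)/(0.85 × 29.7 × 325) = 200.88 mm.
M_n = C_f(d − h_f/2) + (T − C_f)(d − a_w/2) = 1426974 × (740 − 42.5) + 1648176 × (740 − 100.44) = 995.31 + 1054.11 = 2049.42 × 10⁶ N·mm.
M_n = 2049.42 kN·m.

M_n ≈ 2050 kN·m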